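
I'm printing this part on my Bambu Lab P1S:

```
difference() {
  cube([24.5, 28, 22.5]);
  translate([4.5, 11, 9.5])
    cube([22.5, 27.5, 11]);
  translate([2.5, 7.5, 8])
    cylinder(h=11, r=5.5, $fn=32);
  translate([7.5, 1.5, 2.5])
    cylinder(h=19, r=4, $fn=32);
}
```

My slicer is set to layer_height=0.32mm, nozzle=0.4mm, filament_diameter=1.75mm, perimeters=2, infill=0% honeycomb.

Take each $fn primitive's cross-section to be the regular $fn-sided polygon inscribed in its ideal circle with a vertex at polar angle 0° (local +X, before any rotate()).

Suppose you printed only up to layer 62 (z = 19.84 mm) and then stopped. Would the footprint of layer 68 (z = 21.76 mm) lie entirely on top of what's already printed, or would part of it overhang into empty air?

part overhangs

Compare the two slices. At z = 19.84: the cube is present — its section is the full 24.5×28 rectangle (area 686.00 mm²); the cube at (4.5, 11) (footprint 22.5×27.5) is included at this height (area 618.75 mm²); the cylinder at (2.5, 7.5) is absent (z outside [8, 19]); the r=4 cylinder at (7.5, 1.5) contributes a regular 32-gon of circumradius 4 (area = (32/2)·4.000²·sin(360°/32) = 49.94 mm²); After the difference (first − rest): starting from the 24.5×28 cube (686.00 mm²), the 22.5×27.5 cube at (4.5, 11) partially overlaps it — only the 340.00 mm² overlap (of its 618.75 mm²) is removed, clipping the outline; the r=4 cylinder at (7.5, 1.5) partially overlaps it — only the 36.64 mm² overlap (of its 49.94 mm²) is removed, clipping the outline — area = 309.36 mm². At z = 21.76: the 24.5×28 cube contributes its full rectangle (area 686.00 mm²); the cube at (4.5, 11) is not intersected at this z (z outside [9.5, 20.5]); the cylinder at (2.5, 7.5) is not intersected at this z (z outside [8, 19]); the cylinder at (7.5, 1.5) is absent (z outside [2.5, 21.5]); Taking the first minus the rest: none of the subtracted shapes is present at this height, so the 24.5×28 cube is unchanged — area = 686.00 mm². Checking containment: at z = 21.76 the cross-section extends beyond the z = 19.84 cross-section by about 376.64 mm².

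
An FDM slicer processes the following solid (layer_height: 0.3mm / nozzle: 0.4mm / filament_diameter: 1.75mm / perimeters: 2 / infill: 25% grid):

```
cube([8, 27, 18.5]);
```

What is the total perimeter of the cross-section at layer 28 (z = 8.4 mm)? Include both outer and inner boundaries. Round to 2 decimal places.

70.00 mm

At z = 8.4 mm: the 8×27 cube contributes its full rectangle (perimeter 70.00 mm). Overall, the cross-section is a single solid region. Total boundary length (outer) = 70.00 mm.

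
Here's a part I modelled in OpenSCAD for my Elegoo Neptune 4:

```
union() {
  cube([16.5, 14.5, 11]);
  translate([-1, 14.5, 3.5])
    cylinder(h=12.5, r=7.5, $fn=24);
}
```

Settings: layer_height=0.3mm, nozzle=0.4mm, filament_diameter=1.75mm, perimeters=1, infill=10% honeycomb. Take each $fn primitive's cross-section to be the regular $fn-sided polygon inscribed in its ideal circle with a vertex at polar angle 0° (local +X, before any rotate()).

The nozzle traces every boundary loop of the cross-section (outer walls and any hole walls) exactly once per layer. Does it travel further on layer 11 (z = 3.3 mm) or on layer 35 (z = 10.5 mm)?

Layer 11 (z = 3.3): the cube is present — its section is the full 16.5×14.5 rectangle (perimeter 62.00 mm); the cylinder at (-1, 14.5) is absent (z outside [3.5, 16]); Taking the union: only the 16.5×14.5 cube is present, so the union is just that shape — boundary = 62.00 mm. So its perimeter = 62.00 mm. Layer 35 (z = 10.5): the 16.5×14.5 cube contributes its full rectangle (perimeter 62.00 mm); the cylinder at (-1, 14.5): section is a regular 24-gon, circumradius r=7.5 (perimeter = 2·24·7.500·sin(180°/24) = 46.99 mm); Merging all regions: the regions partially overlap (shared area 36.24 mm²), so the edge portions inside another operand are dropped and the merged outline is re-measured after clipping — boundary = 84.38 mm. So its perimeter = 84.38 mm. Layer 35 is larger (84.38 vs 62.00 mm).

layer 35 (z = 10.5 mm)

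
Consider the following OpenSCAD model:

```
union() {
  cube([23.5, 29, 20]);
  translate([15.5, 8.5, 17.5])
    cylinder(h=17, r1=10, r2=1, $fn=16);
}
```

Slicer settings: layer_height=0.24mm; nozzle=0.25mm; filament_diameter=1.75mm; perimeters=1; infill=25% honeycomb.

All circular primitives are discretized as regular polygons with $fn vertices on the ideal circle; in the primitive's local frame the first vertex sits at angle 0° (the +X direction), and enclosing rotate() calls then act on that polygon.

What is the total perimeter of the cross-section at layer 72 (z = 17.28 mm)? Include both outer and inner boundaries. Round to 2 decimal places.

At z = 17.28 mm: the cube is present — its section is the full 23.5×29 rectangle (perimeter 105.00 mm); the cone at (15.5, 8.5) is absent (z outside [17.5, 34.5]); Merging all regions: only the 23.5×29 cube is present, so the union is just that shape — boundary = 105.00 mm. Overall, the cross-section is a single solid region. Total boundary length (outer) = 105.00 mm.

105.00 mm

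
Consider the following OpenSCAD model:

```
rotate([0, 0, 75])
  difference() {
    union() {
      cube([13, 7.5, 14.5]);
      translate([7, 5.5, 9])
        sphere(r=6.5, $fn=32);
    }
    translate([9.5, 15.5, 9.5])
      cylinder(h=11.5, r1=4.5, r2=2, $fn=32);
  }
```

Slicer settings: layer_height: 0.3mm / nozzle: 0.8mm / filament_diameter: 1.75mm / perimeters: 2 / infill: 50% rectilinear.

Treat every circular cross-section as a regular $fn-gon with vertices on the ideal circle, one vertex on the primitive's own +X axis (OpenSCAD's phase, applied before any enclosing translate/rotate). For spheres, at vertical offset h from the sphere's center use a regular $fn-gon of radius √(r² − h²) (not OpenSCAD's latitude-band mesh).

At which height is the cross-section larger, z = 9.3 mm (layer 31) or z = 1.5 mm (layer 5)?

layer 31 (z = 9.3 mm)

Layer 31 (z = 9.3): the cube is present — its section is the full 13×7.5 rectangle (area 97.50 mm²); the sphere at (7, 5.5): section is a regular 32-gon, circumradius = √(r²−h²) = √(6.5²−0.3²) = 6.493 (area = (32/2)·6.493²·sin(360°/32) = 131.60 mm²); Combining (union): the regions partially overlap — summed areas 229.10 mm² minus the doubly-counted overlap 85.28 mm² gives 143.82 mm² — area = 143.82 mm²; the cone at (9.5, 15.5) is not intersected at this z (z outside [9.5, 21]); Taking the first minus the rest: none of the subtracted shapes is present at this height, so that combined region is unchanged — area = 143.82 mm²; (rotated 75° about Z; rotation is an isometry so areas/perimeters/island counts are preserved). So its area = 143.82 mm². Layer 5 (z = 1.5): the cube is present — its section is the full 13×7.5 rectangle (area 97.50 mm²); the sphere at (7, 5.5) is absent (|z−center|=7.500 > r=6.5); Taking the union: only the 13×7.5 cube is present, so the union is just that shape — area = 97.50 mm²; the cone at (9.5, 15.5) is not intersected at this z (z outside [9.5, 21]); Subtracting the remaining from the first: none of the subtracted shapes is present at this height, so the result so far is unchanged — area = 97.50 mm²; (rotated 75° about Z; rotation is an isometry so areas/perimeters/island counts are preserved). So its area = 97.50 mm². Layer 31 is larger (143.82 vs 97.50 mm²).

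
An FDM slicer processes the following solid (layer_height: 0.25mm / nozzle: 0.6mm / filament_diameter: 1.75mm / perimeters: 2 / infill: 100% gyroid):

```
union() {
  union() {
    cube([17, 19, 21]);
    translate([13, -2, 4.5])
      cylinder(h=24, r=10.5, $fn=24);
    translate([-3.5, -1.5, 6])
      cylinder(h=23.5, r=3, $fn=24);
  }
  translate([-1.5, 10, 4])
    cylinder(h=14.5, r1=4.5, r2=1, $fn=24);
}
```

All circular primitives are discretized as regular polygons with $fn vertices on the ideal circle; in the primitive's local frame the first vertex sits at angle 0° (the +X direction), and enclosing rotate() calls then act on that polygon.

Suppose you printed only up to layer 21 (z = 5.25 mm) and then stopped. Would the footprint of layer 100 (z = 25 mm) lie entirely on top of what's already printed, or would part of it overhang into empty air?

Compare the two slices. At z = 5.25: the cube (footprint 17×19) is included at this height (area 323.00 mm²); the r=10.5 cylinder at (13, -2) contributes a regular 24-gon of circumradius 10.5 (area = (24/2)·10.500²·sin(360°/24) = 342.42 mm²); the cylinder at (-3.5, -1.5) does not reach this height (z outside [6, 29.5]); Merging all regions: the regions partially overlap — summed areas 665.42 mm² minus the doubly-counted overlap 97.58 mm² gives 567.84 mm² — area = 567.84 mm²; the cone at (-1.5, 10): at t=0.086 of its height the radius interpolates to r₁+(r₂−r₁)t = 4.198, giving a regular 24-gon of that circumradius (area = (24/2)·4.198²·sin(360°/24) = 54.74 mm²); Merging all regions: the regions partially overlap — summed areas 622.58 mm² minus the doubly-counted overlap 15.12 mm² gives 607.46 mm² — area = 607.46 mm². At z = 25: the cube does not reach this height (z outside [0, 21]); the cylinder at (13, -2): section is a regular 24-gon, circumradius r=10.5 (area = (24/2)·10.500²·sin(360°/24) = 342.42 mm²); the r=3 cylinder at (-3.5, -1.5) contributes a regular 24-gon of circumradius 3 (area = (24/2)·3.000²·sin(360°/24) = 27.95 mm²); Merging all regions: the 2 present regions are separate (no shared area or edge), so areas and boundary lengths simply add and each stays a separate island — area = 370.37 mm²; the cone at (-1.5, 10) is absent (z outside [4, 18.5]); Taking the union: only the result so far is present, so the union is just that shape — area = 370.37 mm². Checking containment: at z = 25 the cross-section extends beyond the z = 5.25 cross-section by about 27.95 mm².

part overhangs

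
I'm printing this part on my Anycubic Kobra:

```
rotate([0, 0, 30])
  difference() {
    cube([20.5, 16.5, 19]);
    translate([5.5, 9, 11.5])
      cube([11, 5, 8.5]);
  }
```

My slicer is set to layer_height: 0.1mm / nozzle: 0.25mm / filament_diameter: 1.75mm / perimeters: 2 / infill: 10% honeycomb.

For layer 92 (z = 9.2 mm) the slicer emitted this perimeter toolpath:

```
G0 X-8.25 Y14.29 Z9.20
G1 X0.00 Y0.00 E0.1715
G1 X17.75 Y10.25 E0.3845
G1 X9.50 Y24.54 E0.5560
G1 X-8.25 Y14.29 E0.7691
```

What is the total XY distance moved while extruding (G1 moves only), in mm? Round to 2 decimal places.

Sum the Euclidean lengths of each G1 segment: total = 73.99 mm.

73.99 mm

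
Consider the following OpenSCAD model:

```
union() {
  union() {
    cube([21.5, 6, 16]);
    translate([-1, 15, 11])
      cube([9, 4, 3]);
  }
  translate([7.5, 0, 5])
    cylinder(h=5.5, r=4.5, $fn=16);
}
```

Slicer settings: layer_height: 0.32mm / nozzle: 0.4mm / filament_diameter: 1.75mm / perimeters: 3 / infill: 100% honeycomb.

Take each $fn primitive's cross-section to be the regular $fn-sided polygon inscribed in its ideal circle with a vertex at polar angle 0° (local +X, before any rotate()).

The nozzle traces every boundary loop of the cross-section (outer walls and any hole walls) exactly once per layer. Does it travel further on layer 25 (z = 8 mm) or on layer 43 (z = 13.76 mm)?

layer 43 (z = 13.76 mm)

Layer 25 (z = 8): the cube is present — its section is the full 21.5×6 rectangle (perimeter 55.00 mm); the cube at (-1, 15) is absent (z outside [11, 14]); Merging all regions: only the 21.5×6 cube is present, so the union is just that shape — boundary = 55.00 mm; the r=4.5 cylinder at (7.5, 0) contributes a regular 16-gon of circumradius 4.5 (perimeter = 2·16·4.500·sin(180°/16) = 28.09 mm); Taking the union: the regions partially overlap (shared area 31.00 mm²), so the edge portions inside another operand are dropped and the merged outline is re-measured after clipping — boundary = 60.05 mm. So its perimeter = 60.05 mm. Layer 43 (z = 13.76): the cube is present — its section is the full 21.5×6 rectangle (perimeter 55.00 mm); the 9×4 cube at (-1, 15) contributes its full rectangle (perimeter 26.00 mm); Merging all regions: the 2 present regions are separate (no shared area or edge), so areas and boundary lengths simply add and each stays a separate island — boundary = 81.00 mm; the cylinder at (7.5, 0) is absent (z outside [5, 10.5]); Merging all regions: only that combined region is present, so the union is just that shape — boundary = 81.00 mm. So its perimeter = 81.00 mm. Layer 43 is larger (81.00 vs 60.05 mm).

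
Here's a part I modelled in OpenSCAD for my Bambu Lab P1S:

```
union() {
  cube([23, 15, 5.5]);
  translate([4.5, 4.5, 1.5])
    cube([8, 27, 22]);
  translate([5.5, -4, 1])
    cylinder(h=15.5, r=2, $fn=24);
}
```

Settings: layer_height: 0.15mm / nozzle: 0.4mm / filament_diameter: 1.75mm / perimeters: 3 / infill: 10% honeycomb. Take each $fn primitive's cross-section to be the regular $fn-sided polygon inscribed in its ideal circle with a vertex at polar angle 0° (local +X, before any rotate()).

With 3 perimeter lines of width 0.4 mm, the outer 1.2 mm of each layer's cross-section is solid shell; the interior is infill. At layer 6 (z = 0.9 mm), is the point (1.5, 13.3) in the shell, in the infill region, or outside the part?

infill

At z = 0.9 mm: the cube is present — its section is the full 23×15 rectangle; the cube at (4.5, 4.5) is not intersected at this z (z outside [1.5, 23.5]); the cylinder at (5.5, -4) is absent (z outside [1, 16.5]); Merging all regions: only the 23×15 cube is present, so the union is just that shape — 1 connected region. Overall, the cross-section is a single solid region. The nearest boundary edge runs (0.00, 15.00)→(0.00, 0.00); distance from the point to it = 1.50 mm. The point is inside the cross-section and 1.50 mm from the nearest boundary — more than the 1.2 mm shell width (3 × 0.4), so it's in the infill interior.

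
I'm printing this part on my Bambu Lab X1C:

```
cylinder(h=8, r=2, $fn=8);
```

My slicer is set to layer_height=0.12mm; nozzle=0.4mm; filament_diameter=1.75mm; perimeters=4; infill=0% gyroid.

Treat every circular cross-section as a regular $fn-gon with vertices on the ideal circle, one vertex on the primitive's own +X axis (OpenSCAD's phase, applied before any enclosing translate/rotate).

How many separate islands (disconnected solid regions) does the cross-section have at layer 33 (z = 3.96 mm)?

At z = 3.96 mm: the r=2 cylinder gives a regular 8-gon of circumradius 2 (constant along its height). Overall, the cross-section is a single solid region. Island count = 1.

1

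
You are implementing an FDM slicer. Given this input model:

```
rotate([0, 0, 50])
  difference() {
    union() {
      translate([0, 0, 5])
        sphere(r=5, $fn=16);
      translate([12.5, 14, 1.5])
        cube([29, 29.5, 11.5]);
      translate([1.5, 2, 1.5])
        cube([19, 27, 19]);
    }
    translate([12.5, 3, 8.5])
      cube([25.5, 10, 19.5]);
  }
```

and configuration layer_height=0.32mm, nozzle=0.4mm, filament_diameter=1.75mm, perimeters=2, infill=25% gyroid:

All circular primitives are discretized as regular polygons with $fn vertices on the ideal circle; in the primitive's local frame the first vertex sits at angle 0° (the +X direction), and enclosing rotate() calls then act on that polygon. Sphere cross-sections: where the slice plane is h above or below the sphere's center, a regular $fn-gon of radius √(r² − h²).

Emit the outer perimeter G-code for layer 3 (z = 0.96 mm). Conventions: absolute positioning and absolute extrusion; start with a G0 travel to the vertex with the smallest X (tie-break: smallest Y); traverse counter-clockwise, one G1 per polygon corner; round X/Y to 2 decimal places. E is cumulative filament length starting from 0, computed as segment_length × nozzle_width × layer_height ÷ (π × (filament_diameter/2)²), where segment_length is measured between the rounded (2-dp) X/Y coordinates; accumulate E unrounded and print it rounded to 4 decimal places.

G0 X-2.93 Y-0.26 Z0.96
G1 X-2.61 Y-1.36 E0.0610
G1 X-1.89 Y-2.26 E0.1223
G1 X-0.89 Y-2.81 E0.1830
G1 X0.26 Y-2.93 E0.2446
G1 X1.36 Y-2.61 E0.3055
G1 X2.26 Y-1.89 E0.3669
G1 X2.81 Y-0.89 E0.4276
G1 X2.93 Y0.26 E0.4891
G1 X2.61 Y1.36 E0.5501
G1 X1.89 Y2.26 E0.6114
G1 X0.89 Y2.81 E0.6722
G1 X-0.26 Y2.93 E0.7337
G1 X-1.36 Y2.61 E0.7947
G1 X-2.26 Y1.89 E0.8560
G1 X-2.81 Y0.89 E0.9167
G1 X-2.93 Y-0.26 E0.9783

At z = 0.96 mm: the r=5 sphere contributes a regular 16-gon of circumradius √(5²−4.04²) = 2.946; the cube at (12.5, 14) does not reach this height (z outside [1.5, 13]); the cube at (1.5, 2) is absent (z outside [1.5, 20.5]); Taking the union: only the r=5 sphere is present, so the union is just that shape — 1 connected region; the cube at (12.5, 3) does not reach this height (z outside [8.5, 28]); After the difference (first − rest): none of the subtracted shapes is present at this height, so that combined region is unchanged — 1 connected region; (rotated 50° about Z; rotation is an isometry so areas/perimeters/island counts are preserved). The outline is a single polygon with 16 vertices. Extrusion per mm of travel: 0.4 × 0.32 / (π × 0.875²) = 0.053216. Accumulating E over each segment gives final E = 0.9783.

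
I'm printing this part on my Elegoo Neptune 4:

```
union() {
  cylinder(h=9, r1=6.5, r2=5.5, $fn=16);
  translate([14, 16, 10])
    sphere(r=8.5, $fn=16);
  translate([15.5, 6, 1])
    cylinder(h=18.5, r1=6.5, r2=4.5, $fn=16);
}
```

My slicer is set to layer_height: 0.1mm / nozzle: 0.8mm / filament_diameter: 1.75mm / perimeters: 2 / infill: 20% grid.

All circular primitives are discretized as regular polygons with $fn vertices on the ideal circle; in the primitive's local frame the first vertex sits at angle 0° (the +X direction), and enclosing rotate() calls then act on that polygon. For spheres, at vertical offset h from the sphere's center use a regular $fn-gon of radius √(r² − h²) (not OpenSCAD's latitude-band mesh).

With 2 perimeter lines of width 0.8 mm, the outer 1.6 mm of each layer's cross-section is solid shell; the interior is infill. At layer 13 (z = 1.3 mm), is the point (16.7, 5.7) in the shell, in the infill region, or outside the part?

infill

At z = 1.3 mm: the cone (r1=6.5→r2=5.5) has section circumradius 6.356 here — a regular 16-gon; the sphere at (14, 16) is not intersected at this z (|z−center|=8.700 > r=8.5); the cone at (15.5, 6) (r1=6.5→r2=4.5) has section circumradius 6.468 here — a regular 16-gon; Combining (union): the 2 present regions are separate (no shared area or edge), so areas and boundary lengths simply add and each stays a separate island — 2 connected regions. Overall, the cross-section has 2 separate islands. The nearest boundary edge runs (21.97, 6.00)→(21.48, 3.52); distance from the point to it = 5.11 mm. (Shell/infill is judged within the island containing the point — the largest one.) The point is inside the cross-section and 5.11 mm from the nearest boundary — more than the 1.6 mm shell width (2 × 0.8), so it's in the infill interior.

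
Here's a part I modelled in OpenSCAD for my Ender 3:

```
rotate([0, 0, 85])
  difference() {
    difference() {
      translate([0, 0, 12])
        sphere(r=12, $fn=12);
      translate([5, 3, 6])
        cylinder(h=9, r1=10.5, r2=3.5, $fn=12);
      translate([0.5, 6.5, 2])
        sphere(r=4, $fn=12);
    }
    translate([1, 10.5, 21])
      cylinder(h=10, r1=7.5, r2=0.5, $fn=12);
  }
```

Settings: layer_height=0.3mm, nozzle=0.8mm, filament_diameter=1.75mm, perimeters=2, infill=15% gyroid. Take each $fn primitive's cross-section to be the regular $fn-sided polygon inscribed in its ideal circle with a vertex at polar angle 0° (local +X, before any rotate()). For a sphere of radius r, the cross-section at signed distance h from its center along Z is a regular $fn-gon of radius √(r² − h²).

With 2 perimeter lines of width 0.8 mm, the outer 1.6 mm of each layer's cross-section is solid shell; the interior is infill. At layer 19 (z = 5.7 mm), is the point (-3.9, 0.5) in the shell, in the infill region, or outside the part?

At z = 5.7 mm: the r=12 sphere slices to a regular 12-gon of circumradius 10.213 (√(r²−h²) with h=6.3 from center); the cone at (5, 3) does not reach this height (z outside [6, 15]); the r=4 sphere at (0.5, 6.5) contributes a regular 12-gon of circumradius √(4²−3.7²) = 1.520; Taking the first minus the rest: starting from the r=12 sphere, the r=4 sphere at (0.5, 6.5) lies wholly inside it (removes its full 6.93 mm² and its 9.44 mm outline becomes a hole wall) — 1 connected region with 1 hole; the cone at (1, 10.5) is not intersected at this z (z outside [21, 31]); Taking the first minus the rest: none of the subtracted shapes is present at this height, so the result so far is unchanged — 1 connected region with 1 hole; (rotated 85° about Z; rotation is an isometry so areas/perimeters/island counts are preserved). Overall, the cross-section is one region with 1 hole. Undo the 85° rotation: the query point maps to (0.158, 3.929) in the un-rotated model frame. The nearest boundary edge runs (-0.26, 5.18)→(0.50, 4.98); distance from the point to it = 1.10 mm. The point is inside the cross-section, 1.10 mm from the nearest boundary — within the 1.6 mm shell band (2 × 0.8).

shell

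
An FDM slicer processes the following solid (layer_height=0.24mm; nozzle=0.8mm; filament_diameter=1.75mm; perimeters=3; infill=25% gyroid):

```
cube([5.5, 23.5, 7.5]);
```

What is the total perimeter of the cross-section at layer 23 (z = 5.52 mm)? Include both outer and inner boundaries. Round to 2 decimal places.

58.00 mm

At z = 5.52 mm: the cube (footprint 5.5×23.5) is included at this height (perimeter 58.00 mm). Overall, the cross-section is a single solid region. Total boundary length (outer) = 58.00 mm.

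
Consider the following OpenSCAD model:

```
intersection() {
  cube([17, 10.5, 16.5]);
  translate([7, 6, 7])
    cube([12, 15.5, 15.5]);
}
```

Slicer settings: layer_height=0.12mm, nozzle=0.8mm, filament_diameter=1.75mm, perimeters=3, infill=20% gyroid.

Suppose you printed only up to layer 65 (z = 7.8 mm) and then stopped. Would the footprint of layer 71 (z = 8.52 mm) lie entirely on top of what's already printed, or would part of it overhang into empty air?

Compare the two slices. At z = 7.8: the cube is present — its section is the full 17×10.5 rectangle (area 178.50 mm²); the 12×15.5 cube at (7, 6) contributes its full rectangle (area 186.00 mm²); Taking the intersection: the 12×15.5 cube at (7, 6) partially overlaps the 17×10.5 cube; clipping to the common part keeps 45.00 mm² — area = 45.00 mm². At z = 8.52: the 17×10.5 cube contributes its full rectangle (area 178.50 mm²); the cube at (7, 6) (footprint 12×15.5) is included at this height (area 186.00 mm²); Taking the intersection: the 12×15.5 cube at (7, 6) partially overlaps the 17×10.5 cube; clipping to the common part keeps 45.00 mm² — area = 45.00 mm². Checking containment: the cross-section at z = 8.52 is a subset of the cross-section at z = 7.8.

entirely on top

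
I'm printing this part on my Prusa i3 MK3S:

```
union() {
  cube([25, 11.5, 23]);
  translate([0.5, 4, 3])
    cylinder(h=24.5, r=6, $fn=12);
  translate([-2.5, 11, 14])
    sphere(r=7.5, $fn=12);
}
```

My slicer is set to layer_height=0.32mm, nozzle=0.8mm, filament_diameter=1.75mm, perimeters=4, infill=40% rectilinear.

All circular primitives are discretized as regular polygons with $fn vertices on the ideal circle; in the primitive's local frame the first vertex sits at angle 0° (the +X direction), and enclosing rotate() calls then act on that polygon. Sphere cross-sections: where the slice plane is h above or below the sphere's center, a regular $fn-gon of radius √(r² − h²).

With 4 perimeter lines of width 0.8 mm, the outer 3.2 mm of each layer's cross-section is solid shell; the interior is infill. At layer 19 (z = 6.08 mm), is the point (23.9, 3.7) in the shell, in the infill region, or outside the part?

At z = 6.08 mm: the 25×11.5 cube contributes its full rectangle; the r=6 cylinder at (0.5, 4) gives a regular 12-gon of circumradius 6 (constant along its height); the sphere at (-2.5, 11) is not intersected at this z (|z−center|=7.920 > r=7.5); Taking the union: the regions partially overlap (shared area 53.46 mm²), so overlapping operands fuse into one piece — 1 connected region. Overall, the cross-section is a single solid region. The nearest boundary edge runs (25.00, 11.50)→(25.00, 0.00); distance from the point to it = 1.10 mm. The point is inside the cross-section, 1.10 mm from the nearest boundary — within the 3.2 mm shell band (4 × 0.8).

shell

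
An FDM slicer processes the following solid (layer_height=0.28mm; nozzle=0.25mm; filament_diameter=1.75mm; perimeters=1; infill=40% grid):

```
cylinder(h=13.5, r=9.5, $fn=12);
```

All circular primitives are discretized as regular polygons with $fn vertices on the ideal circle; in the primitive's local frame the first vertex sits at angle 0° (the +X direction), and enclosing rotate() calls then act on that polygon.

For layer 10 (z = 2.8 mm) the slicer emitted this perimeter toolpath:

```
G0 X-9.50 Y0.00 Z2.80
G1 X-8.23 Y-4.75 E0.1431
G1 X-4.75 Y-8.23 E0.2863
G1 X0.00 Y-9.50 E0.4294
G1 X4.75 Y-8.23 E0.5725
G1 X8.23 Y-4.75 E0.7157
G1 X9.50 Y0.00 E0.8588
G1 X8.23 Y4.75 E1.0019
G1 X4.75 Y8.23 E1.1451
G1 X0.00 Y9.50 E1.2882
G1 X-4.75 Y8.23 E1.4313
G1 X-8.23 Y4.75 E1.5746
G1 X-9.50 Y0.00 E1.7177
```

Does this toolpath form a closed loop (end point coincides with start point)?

Start point (G0): (-9.50, 0.00). End point (last G1): the path returns to the start — closed.

yes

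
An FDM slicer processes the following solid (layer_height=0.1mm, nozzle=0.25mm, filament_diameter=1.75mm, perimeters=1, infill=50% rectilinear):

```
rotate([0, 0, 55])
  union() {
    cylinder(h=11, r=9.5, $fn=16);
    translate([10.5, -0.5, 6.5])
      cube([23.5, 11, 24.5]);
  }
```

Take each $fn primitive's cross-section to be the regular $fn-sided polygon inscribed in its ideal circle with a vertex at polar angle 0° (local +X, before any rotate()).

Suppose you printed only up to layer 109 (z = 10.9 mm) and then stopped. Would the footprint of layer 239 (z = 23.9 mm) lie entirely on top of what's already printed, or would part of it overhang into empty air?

Compare the two slices. At z = 10.9: the r=9.5 cylinder gives a regular 16-gon of circumradius 9.5 (constant along its height) (area = (16/2)·9.500²·sin(360°/16) = 276.30 mm²); the 23.5×11 cube at (10.5, -0.5) contributes its full rectangle (area 258.50 mm²); Taking the union: the 2 present regions are separate (no shared area or edge), so areas and boundary lengths simply add and each stays a separate island — area = 534.80 mm²; (whole slice rotated 55° about Z — lengths, areas and connectivity unchanged). At z = 23.9: the cylinder does not reach this height (z outside [0, 11]); the 23.5×11 cube at (10.5, -0.5) contributes its full rectangle (area 258.50 mm²); Merging all regions: only the 23.5×11 cube at (10.5, -0.5) is present, so the union is just that shape — area = 258.50 mm²; (whole slice rotated 55° about Z — lengths, areas and connectivity unchanged). Checking containment: the cross-section at z = 23.9 is a subset of the cross-section at z = 10.9.

entirely on top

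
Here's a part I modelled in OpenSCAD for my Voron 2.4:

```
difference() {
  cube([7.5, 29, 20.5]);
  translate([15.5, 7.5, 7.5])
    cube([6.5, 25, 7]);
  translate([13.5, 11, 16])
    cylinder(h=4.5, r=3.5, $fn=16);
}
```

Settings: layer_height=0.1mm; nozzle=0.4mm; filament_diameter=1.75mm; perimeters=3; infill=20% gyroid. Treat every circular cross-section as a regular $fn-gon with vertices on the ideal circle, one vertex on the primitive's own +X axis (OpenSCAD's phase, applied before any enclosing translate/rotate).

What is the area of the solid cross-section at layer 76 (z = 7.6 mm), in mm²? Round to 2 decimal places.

217.50 mm²

At z = 7.6 mm: the cube is present — its section is the full 7.5×29 rectangle (area 217.50 mm²); the cube at (15.5, 7.5) (footprint 6.5×25) is included at this height (area 162.50 mm²); the cylinder at (13.5, 11) does not reach this height (z outside [16, 20.5]); After the difference (first − rest): starting from the 7.5×29 cube (217.50 mm²), the 6.5×25 cube at (15.5, 7.5) misses the remaining region (no effect) — area = 217.50 mm². Overall, the cross-section is a single solid region. Net area = 217.50 mm².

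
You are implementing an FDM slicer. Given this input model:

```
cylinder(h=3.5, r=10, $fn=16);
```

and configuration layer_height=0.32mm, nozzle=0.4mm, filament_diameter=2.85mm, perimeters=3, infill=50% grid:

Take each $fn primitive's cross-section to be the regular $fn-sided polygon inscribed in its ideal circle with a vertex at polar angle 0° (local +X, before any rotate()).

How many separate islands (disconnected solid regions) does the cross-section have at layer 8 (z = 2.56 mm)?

1

At z = 2.56 mm: the r=10 cylinder gives a regular 16-gon of circumradius 10 (constant along its height). Overall, the cross-section is a single solid region. Island count = 1.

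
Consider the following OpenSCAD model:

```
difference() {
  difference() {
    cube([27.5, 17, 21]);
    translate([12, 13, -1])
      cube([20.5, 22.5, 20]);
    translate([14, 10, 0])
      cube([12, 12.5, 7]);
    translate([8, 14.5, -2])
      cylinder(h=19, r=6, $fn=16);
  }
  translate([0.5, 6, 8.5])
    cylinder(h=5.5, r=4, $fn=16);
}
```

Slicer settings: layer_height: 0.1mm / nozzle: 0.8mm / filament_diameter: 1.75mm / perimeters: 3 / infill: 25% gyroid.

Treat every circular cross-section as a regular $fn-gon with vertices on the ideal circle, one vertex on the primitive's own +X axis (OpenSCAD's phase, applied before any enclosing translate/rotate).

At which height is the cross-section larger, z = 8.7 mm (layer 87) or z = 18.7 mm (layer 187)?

Layer 87 (z = 8.7): the cube (footprint 27.5×17) is included at this height (area 467.50 mm²); the cube at (12, 13) (footprint 20.5×22.5) is included at this height (area 461.25 mm²); the cube at (14, 10) is not intersected at this z (z outside [0, 7]); the r=6 cylinder at (8, 14.5) contributes a regular 16-gon of circumradius 6 (area = (16/2)·6.000²·sin(360°/16) = 110.21 mm²); After the difference (first − rest): starting from the 27.5×17 cube (467.50 mm²), the 20.5×22.5 cube at (12, 13) partially overlaps it — only the 62.00 mm² overlap (of its 461.25 mm²) is removed, clipping the outline; the r=6 cylinder at (8, 14.5) partially overlaps it — only the 76.70 mm² overlap (of its 110.21 mm²) is removed, clipping the outline — area = 328.80 mm²; the r=4 cylinder at (0.5, 6) contributes a regular 16-gon of circumradius 4 (area = (16/2)·4.000²·sin(360°/16) = 48.98 mm²); Subtracting the remaining from the first: starting from the result so far (328.80 mm²), the r=4 cylinder at (0.5, 6) partially overlaps it — only the 28.44 mm² overlap (of its 48.98 mm²) is removed, clipping the outline — area = 300.36 mm². So its area = 300.36 mm². Layer 187 (z = 18.7): the cube (footprint 27.5×17) is included at this height (area 467.50 mm²); the cube at (12, 13) (footprint 20.5×22.5) is included at this height (area 461.25 mm²); the cube at (14, 10) is absent (z outside [0, 7]); the cylinder at (8, 14.5) is not intersected at this z (z outside [-2, 17]); After the difference (first − rest): starting from the 27.5×17 cube (467.50 mm²), the 20.5×22.5 cube at (12, 13) partially overlaps it — only the 62.00 mm² overlap (of its 461.25 mm²) is removed, clipping the outline — area = 405.50 mm²; the cylinder at (0.5, 6) does not reach this height (z outside [8.5, 14]); Subtracting the remaining from the first: none of the subtracted shapes is present at this height, so the result so far is unchanged — area = 405.50 mm². So its area = 405.50 mm². Layer 187 is larger (405.50 vs 300.36 mm²).

layer 187 (z = 18.7 mm)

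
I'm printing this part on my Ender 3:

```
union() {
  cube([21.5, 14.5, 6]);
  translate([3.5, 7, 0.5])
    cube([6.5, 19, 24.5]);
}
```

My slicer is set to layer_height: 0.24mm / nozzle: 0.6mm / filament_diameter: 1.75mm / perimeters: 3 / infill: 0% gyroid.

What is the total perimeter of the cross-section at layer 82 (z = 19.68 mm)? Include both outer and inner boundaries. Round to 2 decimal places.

At z = 19.68 mm: the cube does not reach this height (z outside [0, 6]); the cube at (3.5, 7) (footprint 6.5×19) is included at this height (perimeter 51.00 mm); Merging all regions: only the 6.5×19 cube at (3.5, 7) is present, so the union is just that shape — boundary = 51.00 mm. Overall, the cross-section is a single solid region. Total boundary length (outer) = 51.00 mm.

51.00 mm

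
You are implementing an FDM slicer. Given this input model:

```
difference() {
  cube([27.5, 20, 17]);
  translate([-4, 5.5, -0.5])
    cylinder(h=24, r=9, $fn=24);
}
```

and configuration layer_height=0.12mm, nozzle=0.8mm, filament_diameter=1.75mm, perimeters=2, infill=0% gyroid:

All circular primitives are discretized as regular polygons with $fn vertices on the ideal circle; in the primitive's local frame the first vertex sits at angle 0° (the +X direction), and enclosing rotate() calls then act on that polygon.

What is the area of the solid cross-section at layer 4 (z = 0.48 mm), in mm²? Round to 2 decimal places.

At z = 0.48 mm: the cube is present — its section is the full 27.5×20 rectangle (area 550.00 mm²); the cylinder at (-4, 5.5): section is a regular 24-gon, circumradius r=9 (area = (24/2)·9.000²·sin(360°/24) = 251.57 mm²); Subtracting the remaining from the first: starting from the 27.5×20 cube (550.00 mm²), the r=9 cylinder at (-4, 5.5) partially overlaps it — only the 52.25 mm² overlap (of its 251.57 mm²) is removed, clipping the outline — area = 497.75 mm². Overall, the cross-section is a single solid region. Net area = 497.75 mm².

497.75 mm²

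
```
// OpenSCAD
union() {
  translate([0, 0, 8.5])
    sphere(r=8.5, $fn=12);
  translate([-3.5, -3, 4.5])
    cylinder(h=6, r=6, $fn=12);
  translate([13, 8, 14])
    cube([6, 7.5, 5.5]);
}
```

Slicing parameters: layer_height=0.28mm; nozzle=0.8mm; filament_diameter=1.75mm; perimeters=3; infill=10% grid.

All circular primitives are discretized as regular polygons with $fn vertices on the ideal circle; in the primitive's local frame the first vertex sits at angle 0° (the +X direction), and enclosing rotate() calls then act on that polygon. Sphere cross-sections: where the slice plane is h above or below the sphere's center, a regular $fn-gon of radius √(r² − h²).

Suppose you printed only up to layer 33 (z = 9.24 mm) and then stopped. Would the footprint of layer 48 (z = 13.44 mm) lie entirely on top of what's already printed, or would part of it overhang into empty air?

Compare the two slices. At z = 9.24: the r=8.5 sphere contributes a regular 12-gon of circumradius √(8.5²−0.74²) = 8.468 (area = (12/2)·8.468²·sin(360°/12) = 215.11 mm²); the cylinder at (-3.5, -3): section is a regular 12-gon, circumradius r=6 (area = (12/2)·6.000²·sin(360°/12) = 108.00 mm²); the cube at (13, 8) does not reach this height (z outside [14, 19.5]); Taking the union: the regions partially overlap — summed areas 323.11 mm² minus the doubly-counted overlap 87.93 mm² gives 235.17 mm² — area = 235.17 mm². At z = 13.44: the r=8.5 sphere slices to a regular 12-gon of circumradius 6.917 (√(r²−h²) with h=4.94 from center) (area = (12/2)·6.917²·sin(360°/12) = 143.54 mm²); the cylinder at (-3.5, -3) does not reach this height (z outside [4.5, 10.5]); the cube at (13, 8) is absent (z outside [14, 19.5]); Combining (union): only the r=8.5 sphere is present, so the union is just that shape — area = 143.54 mm². Checking containment: the cross-section at z = 13.44 is a subset of the cross-section at z = 9.24.

entirely on top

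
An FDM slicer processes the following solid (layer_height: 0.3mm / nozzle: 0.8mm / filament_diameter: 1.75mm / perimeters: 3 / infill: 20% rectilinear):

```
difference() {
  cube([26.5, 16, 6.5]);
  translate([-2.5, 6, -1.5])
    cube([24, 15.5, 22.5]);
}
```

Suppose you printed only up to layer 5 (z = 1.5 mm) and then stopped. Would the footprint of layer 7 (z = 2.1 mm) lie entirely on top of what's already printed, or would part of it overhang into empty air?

Compare the two slices. At z = 1.5: the cube (footprint 26.5×16) is included at this height (area 424.00 mm²); the cube at (-2.5, 6) (footprint 24×15.5) is included at this height (area 372.00 mm²); After the difference (first − rest): starting from the 26.5×16 cube (424.00 mm²), the 24×15.5 cube at (-2.5, 6) partially overlaps it — only the 215.00 mm² overlap (of its 372.00 mm²) is removed, clipping the outline — area = 209.00 mm². At z = 2.1: the cube (footprint 26.5×16) is included at this height (area 424.00 mm²); the 24×15.5 cube at (-2.5, 6) contributes its full rectangle (area 372.00 mm²); Taking the first minus the rest: starting from the 26.5×16 cube (424.00 mm²), the 24×15.5 cube at (-2.5, 6) partially overlaps it — only the 215.00 mm² overlap (of its 372.00 mm²) is removed, clipping the outline — area = 209.00 mm². Checking containment: the cross-section at z = 2.1 is a subset of the cross-section at z = 1.5.

entirely on top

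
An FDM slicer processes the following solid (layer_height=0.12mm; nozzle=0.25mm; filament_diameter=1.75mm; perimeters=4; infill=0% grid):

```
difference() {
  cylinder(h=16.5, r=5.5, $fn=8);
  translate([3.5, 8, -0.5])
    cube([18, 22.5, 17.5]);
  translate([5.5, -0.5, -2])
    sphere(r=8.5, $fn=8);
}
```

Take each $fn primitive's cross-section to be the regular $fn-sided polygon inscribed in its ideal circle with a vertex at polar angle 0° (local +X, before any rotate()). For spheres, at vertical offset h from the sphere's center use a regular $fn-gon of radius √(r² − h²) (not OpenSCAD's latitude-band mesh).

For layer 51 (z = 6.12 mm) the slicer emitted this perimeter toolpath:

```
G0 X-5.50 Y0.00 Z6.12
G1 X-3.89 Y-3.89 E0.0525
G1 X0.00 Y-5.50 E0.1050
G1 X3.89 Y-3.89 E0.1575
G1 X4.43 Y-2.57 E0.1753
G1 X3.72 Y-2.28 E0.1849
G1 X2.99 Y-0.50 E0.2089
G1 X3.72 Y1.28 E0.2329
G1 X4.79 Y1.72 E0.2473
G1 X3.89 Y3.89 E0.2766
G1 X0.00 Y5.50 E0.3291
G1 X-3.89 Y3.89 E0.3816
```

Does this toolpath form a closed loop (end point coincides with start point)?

Start point (G0): (-5.50, 0.00). End point (last G1): the path does not return to the start — open.

no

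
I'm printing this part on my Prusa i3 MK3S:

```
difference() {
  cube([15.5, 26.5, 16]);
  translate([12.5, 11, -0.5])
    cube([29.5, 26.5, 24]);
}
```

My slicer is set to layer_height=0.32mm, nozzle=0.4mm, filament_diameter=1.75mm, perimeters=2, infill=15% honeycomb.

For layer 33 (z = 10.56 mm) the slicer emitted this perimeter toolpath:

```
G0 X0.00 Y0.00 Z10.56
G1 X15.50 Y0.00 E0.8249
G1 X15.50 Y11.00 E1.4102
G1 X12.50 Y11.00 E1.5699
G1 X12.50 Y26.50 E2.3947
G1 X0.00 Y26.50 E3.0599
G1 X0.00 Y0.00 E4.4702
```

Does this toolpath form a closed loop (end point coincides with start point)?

yes

Start point (G0): (0.00, 0.00). End point (last G1): the path returns to the start — closed.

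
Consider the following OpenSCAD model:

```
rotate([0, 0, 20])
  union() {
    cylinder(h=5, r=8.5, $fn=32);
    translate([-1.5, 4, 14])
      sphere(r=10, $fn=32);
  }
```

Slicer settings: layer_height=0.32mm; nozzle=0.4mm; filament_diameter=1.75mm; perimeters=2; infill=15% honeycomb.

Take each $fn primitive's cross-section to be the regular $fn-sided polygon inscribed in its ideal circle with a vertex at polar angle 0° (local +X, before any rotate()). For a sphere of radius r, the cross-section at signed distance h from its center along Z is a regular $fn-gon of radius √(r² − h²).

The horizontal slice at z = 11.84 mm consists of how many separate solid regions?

At z = 11.84 mm: the cylinder is not intersected at this z (z outside [0, 5]); the r=10 sphere at (-1.5, 4) contributes a regular 32-gon of circumradius √(10²−2.16²) = 9.764; Combining (union): only the r=10 sphere at (-1.5, 4) is present, so the union is just that shape — 1 connected region; (whole slice rotated 20° about Z — lengths, areas and connectivity unchanged). The result has 1 disconnected region.

1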